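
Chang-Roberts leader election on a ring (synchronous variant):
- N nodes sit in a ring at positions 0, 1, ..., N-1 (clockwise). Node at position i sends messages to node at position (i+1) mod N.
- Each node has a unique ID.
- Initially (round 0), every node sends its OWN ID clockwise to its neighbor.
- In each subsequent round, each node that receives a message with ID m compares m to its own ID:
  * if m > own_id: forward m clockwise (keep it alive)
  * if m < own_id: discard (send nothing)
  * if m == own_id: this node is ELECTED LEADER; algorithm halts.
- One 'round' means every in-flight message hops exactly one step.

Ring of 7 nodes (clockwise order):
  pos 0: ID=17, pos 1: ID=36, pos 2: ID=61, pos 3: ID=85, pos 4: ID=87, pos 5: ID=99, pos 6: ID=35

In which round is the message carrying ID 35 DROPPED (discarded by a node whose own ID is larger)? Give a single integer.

Round 1: pos1(id36) recv 17: drop; pos2(id61) recv 36: drop; pos3(id85) recv 61: drop; pos4(id87) recv 85: drop; pos5(id99) recv 87: drop; pos6(id35) recv 99: fwd; pos0(id17) recv 35: fwd
Round 2: pos0(id17) recv 99: fwd; pos1(id36) recv 35: drop
Round 3: pos1(id36) recv 99: fwd
Round 4: pos2(id61) recv 99: fwd
Round 5: pos3(id85) recv 99: fwd
Round 6: pos4(id87) recv 99: fwd
Round 7: pos5(id99) recv 99: ELECTED
Message ID 35 originates at pos 6; dropped at pos 1 in round 2

Answer: 2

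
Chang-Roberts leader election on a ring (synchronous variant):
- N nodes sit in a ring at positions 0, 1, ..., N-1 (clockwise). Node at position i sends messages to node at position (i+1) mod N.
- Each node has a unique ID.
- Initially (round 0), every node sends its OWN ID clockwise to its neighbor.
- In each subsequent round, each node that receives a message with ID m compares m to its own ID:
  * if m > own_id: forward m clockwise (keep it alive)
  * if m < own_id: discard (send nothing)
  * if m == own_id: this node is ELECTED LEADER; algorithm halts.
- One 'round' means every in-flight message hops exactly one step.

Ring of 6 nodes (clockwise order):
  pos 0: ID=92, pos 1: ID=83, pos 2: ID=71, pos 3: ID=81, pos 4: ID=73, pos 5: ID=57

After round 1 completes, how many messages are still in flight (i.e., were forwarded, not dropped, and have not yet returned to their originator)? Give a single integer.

Round 1: pos1(id83) recv 92: fwd; pos2(id71) recv 83: fwd; pos3(id81) recv 71: drop; pos4(id73) recv 81: fwd; pos5(id57) recv 73: fwd; pos0(id92) recv 57: drop
After round 1: 4 messages still in flight

Answer: 4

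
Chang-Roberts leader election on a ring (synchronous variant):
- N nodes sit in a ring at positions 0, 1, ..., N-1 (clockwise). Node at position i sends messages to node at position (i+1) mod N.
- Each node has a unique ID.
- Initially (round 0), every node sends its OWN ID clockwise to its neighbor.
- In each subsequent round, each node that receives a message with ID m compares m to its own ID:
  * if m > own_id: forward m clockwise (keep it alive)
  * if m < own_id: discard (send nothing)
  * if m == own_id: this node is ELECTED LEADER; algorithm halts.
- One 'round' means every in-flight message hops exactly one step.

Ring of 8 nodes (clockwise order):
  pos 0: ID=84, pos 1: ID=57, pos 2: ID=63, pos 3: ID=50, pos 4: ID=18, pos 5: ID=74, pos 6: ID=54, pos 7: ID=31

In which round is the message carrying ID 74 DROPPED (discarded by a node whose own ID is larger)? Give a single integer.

Round 1: pos1(id57) recv 84: fwd; pos2(id63) recv 57: drop; pos3(id50) recv 63: fwd; pos4(id18) recv 50: fwd; pos5(id74) recv 18: drop; pos6(id54) recv 74: fwd; pos7(id31) recv 54: fwd; pos0(id84) recv 31: drop
Round 2: pos2(id63) recv 84: fwd; pos4(id18) recv 63: fwd; pos5(id74) recv 50: drop; pos7(id31) recv 74: fwd; pos0(id84) recv 54: drop
Round 3: pos3(id50) recv 84: fwd; pos5(id74) recv 63: drop; pos0(id84) recv 74: drop
Round 4: pos4(id18) recv 84: fwd
Round 5: pos5(id74) recv 84: fwd
Round 6: pos6(id54) recv 84: fwd
Round 7: pos7(id31) recv 84: fwd
Round 8: pos0(id84) recv 84: ELECTED
Message ID 74 originates at pos 5; dropped at pos 0 in round 3

Answer: 3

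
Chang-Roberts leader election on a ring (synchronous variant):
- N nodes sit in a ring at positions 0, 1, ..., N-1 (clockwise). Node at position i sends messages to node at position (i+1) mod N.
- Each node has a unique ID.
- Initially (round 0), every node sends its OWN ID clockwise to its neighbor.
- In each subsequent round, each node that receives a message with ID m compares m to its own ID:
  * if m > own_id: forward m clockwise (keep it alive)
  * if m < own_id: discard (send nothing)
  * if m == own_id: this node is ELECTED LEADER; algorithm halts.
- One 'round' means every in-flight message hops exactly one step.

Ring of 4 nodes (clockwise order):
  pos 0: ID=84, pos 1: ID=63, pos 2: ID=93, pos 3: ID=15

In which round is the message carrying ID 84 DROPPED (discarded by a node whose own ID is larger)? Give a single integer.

Round 1: pos1(id63) recv 84: fwd; pos2(id93) recv 63: drop; pos3(id15) recv 93: fwd; pos0(id84) recv 15: drop
Round 2: pos2(id93) recv 84: drop; pos0(id84) recv 93: fwd
Round 3: pos1(id63) recv 93: fwd
Round 4: pos2(id93) recv 93: ELECTED
Message ID 84 originates at pos 0; dropped at pos 2 in round 2

Answer: 2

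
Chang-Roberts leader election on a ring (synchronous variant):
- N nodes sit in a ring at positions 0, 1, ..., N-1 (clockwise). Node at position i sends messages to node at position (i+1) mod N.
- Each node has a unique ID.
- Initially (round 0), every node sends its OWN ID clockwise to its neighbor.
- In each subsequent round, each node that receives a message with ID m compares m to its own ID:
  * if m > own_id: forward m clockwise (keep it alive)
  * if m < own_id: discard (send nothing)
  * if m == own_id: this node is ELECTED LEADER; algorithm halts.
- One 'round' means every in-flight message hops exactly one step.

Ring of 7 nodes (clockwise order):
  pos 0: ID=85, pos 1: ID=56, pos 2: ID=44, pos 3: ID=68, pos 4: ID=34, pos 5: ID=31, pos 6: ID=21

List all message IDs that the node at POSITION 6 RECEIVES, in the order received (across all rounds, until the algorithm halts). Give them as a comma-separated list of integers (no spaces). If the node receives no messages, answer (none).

Round 1: pos1(id56) recv 85: fwd; pos2(id44) recv 56: fwd; pos3(id68) recv 44: drop; pos4(id34) recv 68: fwd; pos5(id31) recv 34: fwd; pos6(id21) recv 31: fwd; pos0(id85) recv 21: drop
Round 2: pos2(id44) recv 85: fwd; pos3(id68) recv 56: drop; pos5(id31) recv 68: fwd; pos6(id21) recv 34: fwd; pos0(id85) recv 31: drop
Round 3: pos3(id68) recv 85: fwd; pos6(id21) recv 68: fwd; pos0(id85) recv 34: drop
Round 4: pos4(id34) recv 85: fwd; pos0(id85) recv 68: drop
Round 5: pos5(id31) recv 85: fwd
Round 6: pos6(id21) recv 85: fwd
Round 7: pos0(id85) recv 85: ELECTED

Answer: 31,34,68,85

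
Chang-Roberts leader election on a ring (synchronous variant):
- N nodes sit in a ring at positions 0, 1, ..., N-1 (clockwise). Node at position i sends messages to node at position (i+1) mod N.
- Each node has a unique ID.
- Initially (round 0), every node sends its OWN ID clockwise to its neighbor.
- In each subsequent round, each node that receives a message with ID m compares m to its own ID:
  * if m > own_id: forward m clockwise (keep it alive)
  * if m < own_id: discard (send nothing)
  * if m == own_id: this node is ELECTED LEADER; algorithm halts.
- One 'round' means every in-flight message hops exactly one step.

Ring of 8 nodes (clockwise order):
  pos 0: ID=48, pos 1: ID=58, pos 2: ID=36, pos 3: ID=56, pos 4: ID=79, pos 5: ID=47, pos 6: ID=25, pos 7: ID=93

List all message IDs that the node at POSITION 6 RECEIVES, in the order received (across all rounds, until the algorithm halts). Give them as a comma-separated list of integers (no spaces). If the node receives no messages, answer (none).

Answer: 47,79,93

Derivation:
Round 1: pos1(id58) recv 48: drop; pos2(id36) recv 58: fwd; pos3(id56) recv 36: drop; pos4(id79) recv 56: drop; pos5(id47) recv 79: fwd; pos6(id25) recv 47: fwd; pos7(id93) recv 25: drop; pos0(id48) recv 93: fwd
Round 2: pos3(id56) recv 58: fwd; pos6(id25) recv 79: fwd; pos7(id93) recv 47: drop; pos1(id58) recv 93: fwd
Round 3: pos4(id79) recv 58: drop; pos7(id93) recv 79: drop; pos2(id36) recv 93: fwd
Round 4: pos3(id56) recv 93: fwd
Round 5: pos4(id79) recv 93: fwd
Round 6: pos5(id47) recv 93: fwd
Round 7: pos6(id25) recv 93: fwd
Round 8: pos7(id93) recv 93: ELECTED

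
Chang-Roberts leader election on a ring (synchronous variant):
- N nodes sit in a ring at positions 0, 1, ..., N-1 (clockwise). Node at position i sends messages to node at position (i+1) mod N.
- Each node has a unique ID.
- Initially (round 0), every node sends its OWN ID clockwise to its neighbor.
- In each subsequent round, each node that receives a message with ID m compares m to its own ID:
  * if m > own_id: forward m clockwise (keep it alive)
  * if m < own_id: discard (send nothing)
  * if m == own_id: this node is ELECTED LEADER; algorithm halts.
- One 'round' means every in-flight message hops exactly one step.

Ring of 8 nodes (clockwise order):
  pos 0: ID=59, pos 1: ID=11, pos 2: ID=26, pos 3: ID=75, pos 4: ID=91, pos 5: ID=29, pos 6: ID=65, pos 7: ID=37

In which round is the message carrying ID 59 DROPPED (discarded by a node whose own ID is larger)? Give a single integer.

Round 1: pos1(id11) recv 59: fwd; pos2(id26) recv 11: drop; pos3(id75) recv 26: drop; pos4(id91) recv 75: drop; pos5(id29) recv 91: fwd; pos6(id65) recv 29: drop; pos7(id37) recv 65: fwd; pos0(id59) recv 37: drop
Round 2: pos2(id26) recv 59: fwd; pos6(id65) recv 91: fwd; pos0(id59) recv 65: fwd
Round 3: pos3(id75) recv 59: drop; pos7(id37) recv 91: fwd; pos1(id11) recv 65: fwd
Round 4: pos0(id59) recv 91: fwd; pos2(id26) recv 65: fwd
Round 5: pos1(id11) recv 91: fwd; pos3(id75) recv 65: drop
Round 6: pos2(id26) recv 91: fwd
Round 7: pos3(id75) recv 91: fwd
Round 8: pos4(id91) recv 91: ELECTED
Message ID 59 originates at pos 0; dropped at pos 3 in round 3

Answer: 3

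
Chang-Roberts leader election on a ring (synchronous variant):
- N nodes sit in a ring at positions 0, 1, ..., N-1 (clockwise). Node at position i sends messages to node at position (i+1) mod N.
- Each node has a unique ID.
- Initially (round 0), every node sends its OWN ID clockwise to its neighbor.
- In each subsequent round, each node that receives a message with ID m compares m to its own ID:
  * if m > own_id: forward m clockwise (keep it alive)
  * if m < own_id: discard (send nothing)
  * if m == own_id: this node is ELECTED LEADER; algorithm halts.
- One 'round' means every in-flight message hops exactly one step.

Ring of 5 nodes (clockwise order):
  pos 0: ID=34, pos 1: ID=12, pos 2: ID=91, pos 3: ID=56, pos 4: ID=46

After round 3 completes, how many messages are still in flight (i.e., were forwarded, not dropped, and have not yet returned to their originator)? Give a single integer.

Round 1: pos1(id12) recv 34: fwd; pos2(id91) recv 12: drop; pos3(id56) recv 91: fwd; pos4(id46) recv 56: fwd; pos0(id34) recv 46: fwd
Round 2: pos2(id91) recv 34: drop; pos4(id46) recv 91: fwd; pos0(id34) recv 56: fwd; pos1(id12) recv 46: fwd
Round 3: pos0(id34) recv 91: fwd; pos1(id12) recv 56: fwd; pos2(id91) recv 46: drop
After round 3: 2 messages still in flight

Answer: 2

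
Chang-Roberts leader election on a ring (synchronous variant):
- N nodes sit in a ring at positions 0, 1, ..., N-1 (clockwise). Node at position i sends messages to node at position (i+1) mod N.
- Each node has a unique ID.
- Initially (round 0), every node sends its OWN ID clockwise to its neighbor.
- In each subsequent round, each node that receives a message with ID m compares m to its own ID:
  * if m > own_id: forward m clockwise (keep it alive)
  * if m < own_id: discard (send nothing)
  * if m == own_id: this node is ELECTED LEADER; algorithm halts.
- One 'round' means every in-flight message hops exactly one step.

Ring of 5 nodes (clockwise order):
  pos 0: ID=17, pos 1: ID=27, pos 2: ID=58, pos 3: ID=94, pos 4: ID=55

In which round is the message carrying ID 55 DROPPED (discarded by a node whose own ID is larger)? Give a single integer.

Answer: 3

Derivation:
Round 1: pos1(id27) recv 17: drop; pos2(id58) recv 27: drop; pos3(id94) recv 58: drop; pos4(id55) recv 94: fwd; pos0(id17) recv 55: fwd
Round 2: pos0(id17) recv 94: fwd; pos1(id27) recv 55: fwd
Round 3: pos1(id27) recv 94: fwd; pos2(id58) recv 55: drop
Round 4: pos2(id58) recv 94: fwd
Round 5: pos3(id94) recv 94: ELECTED
Message ID 55 originates at pos 4; dropped at pos 2 in round 3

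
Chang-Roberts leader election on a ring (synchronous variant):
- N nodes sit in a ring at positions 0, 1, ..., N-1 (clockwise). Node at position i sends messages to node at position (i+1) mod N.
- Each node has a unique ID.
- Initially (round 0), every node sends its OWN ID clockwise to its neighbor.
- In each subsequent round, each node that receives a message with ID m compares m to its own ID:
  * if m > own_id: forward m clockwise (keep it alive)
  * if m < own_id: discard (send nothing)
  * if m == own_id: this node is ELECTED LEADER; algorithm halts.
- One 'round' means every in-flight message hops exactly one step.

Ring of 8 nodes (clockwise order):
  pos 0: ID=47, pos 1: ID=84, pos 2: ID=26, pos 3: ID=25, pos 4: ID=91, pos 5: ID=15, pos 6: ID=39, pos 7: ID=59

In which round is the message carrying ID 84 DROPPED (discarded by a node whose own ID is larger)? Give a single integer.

Answer: 3

Derivation:
Round 1: pos1(id84) recv 47: drop; pos2(id26) recv 84: fwd; pos3(id25) recv 26: fwd; pos4(id91) recv 25: drop; pos5(id15) recv 91: fwd; pos6(id39) recv 15: drop; pos7(id59) recv 39: drop; pos0(id47) recv 59: fwd
Round 2: pos3(id25) recv 84: fwd; pos4(id91) recv 26: drop; pos6(id39) recv 91: fwd; pos1(id84) recv 59: drop
Round 3: pos4(id91) recv 84: drop; pos7(id59) recv 91: fwd
Round 4: pos0(id47) recv 91: fwd
Round 5: pos1(id84) recv 91: fwd
Round 6: pos2(id26) recv 91: fwd
Round 7: pos3(id25) recv 91: fwd
Round 8: pos4(id91) recv 91: ELECTED
Message ID 84 originates at pos 1; dropped at pos 4 in round 3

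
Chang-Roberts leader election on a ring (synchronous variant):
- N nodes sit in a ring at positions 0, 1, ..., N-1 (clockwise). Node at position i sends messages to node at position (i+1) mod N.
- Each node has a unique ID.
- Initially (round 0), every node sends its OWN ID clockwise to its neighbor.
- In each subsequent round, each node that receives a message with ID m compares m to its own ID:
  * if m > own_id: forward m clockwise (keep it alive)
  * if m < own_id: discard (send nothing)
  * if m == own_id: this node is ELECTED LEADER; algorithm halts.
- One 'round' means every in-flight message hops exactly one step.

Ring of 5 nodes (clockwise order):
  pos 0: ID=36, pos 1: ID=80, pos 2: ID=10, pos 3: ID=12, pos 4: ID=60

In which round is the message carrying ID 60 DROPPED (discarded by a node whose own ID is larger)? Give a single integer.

Round 1: pos1(id80) recv 36: drop; pos2(id10) recv 80: fwd; pos3(id12) recv 10: drop; pos4(id60) recv 12: drop; pos0(id36) recv 60: fwd
Round 2: pos3(id12) recv 80: fwd; pos1(id80) recv 60: drop
Round 3: pos4(id60) recv 80: fwd
Round 4: pos0(id36) recv 80: fwd
Round 5: pos1(id80) recv 80: ELECTED
Message ID 60 originates at pos 4; dropped at pos 1 in round 2

Answer: 2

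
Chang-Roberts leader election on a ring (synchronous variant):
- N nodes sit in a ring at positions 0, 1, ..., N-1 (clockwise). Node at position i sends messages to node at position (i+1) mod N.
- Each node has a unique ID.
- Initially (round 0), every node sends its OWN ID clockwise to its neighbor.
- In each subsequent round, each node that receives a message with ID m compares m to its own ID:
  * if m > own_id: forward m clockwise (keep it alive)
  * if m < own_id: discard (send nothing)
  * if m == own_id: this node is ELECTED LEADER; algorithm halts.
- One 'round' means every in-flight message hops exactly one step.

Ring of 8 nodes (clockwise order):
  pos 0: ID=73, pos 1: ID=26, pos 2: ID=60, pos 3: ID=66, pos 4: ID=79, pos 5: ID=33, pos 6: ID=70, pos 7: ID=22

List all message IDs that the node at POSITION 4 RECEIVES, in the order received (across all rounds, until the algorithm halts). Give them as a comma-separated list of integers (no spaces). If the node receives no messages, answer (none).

Answer: 66,73,79

Derivation:
Round 1: pos1(id26) recv 73: fwd; pos2(id60) recv 26: drop; pos3(id66) recv 60: drop; pos4(id79) recv 66: drop; pos5(id33) recv 79: fwd; pos6(id70) recv 33: drop; pos7(id22) recv 70: fwd; pos0(id73) recv 22: drop
Round 2: pos2(id60) recv 73: fwd; pos6(id70) recv 79: fwd; pos0(id73) recv 70: drop
Round 3: pos3(id66) recv 73: fwd; pos7(id22) recv 79: fwd
Round 4: pos4(id79) recv 73: drop; pos0(id73) recv 79: fwd
Round 5: pos1(id26) recv 79: fwd
Round 6: pos2(id60) recv 79: fwd
Round 7: pos3(id66) recv 79: fwd
Round 8: pos4(id79) recv 79: ELECTED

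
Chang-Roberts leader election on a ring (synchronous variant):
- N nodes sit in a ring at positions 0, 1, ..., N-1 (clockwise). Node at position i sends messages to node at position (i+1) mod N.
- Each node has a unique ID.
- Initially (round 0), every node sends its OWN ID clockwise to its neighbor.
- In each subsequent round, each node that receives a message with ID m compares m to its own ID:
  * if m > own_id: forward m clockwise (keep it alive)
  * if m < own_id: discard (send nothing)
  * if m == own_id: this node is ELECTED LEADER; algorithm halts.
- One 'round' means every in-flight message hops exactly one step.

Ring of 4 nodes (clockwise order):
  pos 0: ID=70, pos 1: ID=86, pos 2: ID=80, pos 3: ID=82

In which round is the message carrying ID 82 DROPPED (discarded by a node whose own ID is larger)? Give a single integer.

Answer: 2

Derivation:
Round 1: pos1(id86) recv 70: drop; pos2(id80) recv 86: fwd; pos3(id82) recv 80: drop; pos0(id70) recv 82: fwd
Round 2: pos3(id82) recv 86: fwd; pos1(id86) recv 82: drop
Round 3: pos0(id70) recv 86: fwd
Round 4: pos1(id86) recv 86: ELECTED
Message ID 82 originates at pos 3; dropped at pos 1 in round 2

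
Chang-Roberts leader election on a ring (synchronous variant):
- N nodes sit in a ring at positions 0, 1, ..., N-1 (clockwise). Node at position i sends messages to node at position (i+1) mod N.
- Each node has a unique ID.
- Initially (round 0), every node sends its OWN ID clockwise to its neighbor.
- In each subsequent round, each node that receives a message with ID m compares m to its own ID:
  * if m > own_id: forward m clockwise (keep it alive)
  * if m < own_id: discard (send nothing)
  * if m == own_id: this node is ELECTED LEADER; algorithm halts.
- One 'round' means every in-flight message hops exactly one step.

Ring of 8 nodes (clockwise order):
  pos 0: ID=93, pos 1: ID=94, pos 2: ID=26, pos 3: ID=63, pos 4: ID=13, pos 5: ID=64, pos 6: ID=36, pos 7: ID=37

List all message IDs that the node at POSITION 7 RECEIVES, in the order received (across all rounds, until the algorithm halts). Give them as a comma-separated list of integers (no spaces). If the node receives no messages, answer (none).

Answer: 36,64,94

Derivation:
Round 1: pos1(id94) recv 93: drop; pos2(id26) recv 94: fwd; pos3(id63) recv 26: drop; pos4(id13) recv 63: fwd; pos5(id64) recv 13: drop; pos6(id36) recv 64: fwd; pos7(id37) recv 36: drop; pos0(id93) recv 37: drop
Round 2: pos3(id63) recv 94: fwd; pos5(id64) recv 63: drop; pos7(id37) recv 64: fwd
Round 3: pos4(id13) recv 94: fwd; pos0(id93) recv 64: drop
Round 4: pos5(id64) recv 94: fwd
Round 5: pos6(id36) recv 94: fwd
Round 6: pos7(id37) recv 94: fwd
Round 7: pos0(id93) recv 94: fwd
Round 8: pos1(id94) recv 94: ELECTED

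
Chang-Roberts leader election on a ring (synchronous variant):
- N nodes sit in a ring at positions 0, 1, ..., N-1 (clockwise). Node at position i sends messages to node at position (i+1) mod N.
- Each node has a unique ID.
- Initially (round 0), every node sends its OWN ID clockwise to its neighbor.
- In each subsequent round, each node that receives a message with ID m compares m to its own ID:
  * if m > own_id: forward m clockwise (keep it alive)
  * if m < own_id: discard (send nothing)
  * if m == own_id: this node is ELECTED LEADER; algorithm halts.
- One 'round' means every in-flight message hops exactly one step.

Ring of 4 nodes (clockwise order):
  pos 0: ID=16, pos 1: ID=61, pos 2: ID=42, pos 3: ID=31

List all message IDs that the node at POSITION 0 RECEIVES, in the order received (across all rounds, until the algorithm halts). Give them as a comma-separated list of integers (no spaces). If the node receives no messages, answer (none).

Answer: 31,42,61

Derivation:
Round 1: pos1(id61) recv 16: drop; pos2(id42) recv 61: fwd; pos3(id31) recv 42: fwd; pos0(id16) recv 31: fwd
Round 2: pos3(id31) recv 61: fwd; pos0(id16) recv 42: fwd; pos1(id61) recv 31: drop
Round 3: pos0(id16) recv 61: fwd; pos1(id61) recv 42: drop
Round 4: pos1(id61) recv 61: ELECTED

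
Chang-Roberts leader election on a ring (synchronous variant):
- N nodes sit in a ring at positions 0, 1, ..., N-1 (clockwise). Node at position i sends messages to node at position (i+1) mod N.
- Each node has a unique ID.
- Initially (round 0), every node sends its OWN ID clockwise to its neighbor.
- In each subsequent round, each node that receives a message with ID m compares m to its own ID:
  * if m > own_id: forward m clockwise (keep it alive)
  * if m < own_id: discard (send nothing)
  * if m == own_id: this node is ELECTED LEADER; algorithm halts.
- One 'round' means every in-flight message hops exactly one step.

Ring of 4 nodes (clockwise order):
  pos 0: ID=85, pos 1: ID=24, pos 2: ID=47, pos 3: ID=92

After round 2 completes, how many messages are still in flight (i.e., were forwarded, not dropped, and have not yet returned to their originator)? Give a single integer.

Round 1: pos1(id24) recv 85: fwd; pos2(id47) recv 24: drop; pos3(id92) recv 47: drop; pos0(id85) recv 92: fwd
Round 2: pos2(id47) recv 85: fwd; pos1(id24) recv 92: fwd
After round 2: 2 messages still in flight

Answer: 2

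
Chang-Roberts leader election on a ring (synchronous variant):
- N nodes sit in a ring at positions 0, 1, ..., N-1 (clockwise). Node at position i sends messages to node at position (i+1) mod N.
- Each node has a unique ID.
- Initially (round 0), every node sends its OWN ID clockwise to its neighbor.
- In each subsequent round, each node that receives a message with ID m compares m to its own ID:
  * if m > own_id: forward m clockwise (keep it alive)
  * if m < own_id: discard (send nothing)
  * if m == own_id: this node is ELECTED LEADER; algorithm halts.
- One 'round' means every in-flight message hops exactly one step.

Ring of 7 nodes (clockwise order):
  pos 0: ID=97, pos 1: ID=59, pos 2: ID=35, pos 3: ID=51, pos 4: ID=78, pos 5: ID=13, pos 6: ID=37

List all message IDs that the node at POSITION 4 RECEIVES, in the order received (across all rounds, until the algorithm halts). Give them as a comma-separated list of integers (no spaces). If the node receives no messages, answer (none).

Answer: 51,59,97

Derivation:
Round 1: pos1(id59) recv 97: fwd; pos2(id35) recv 59: fwd; pos3(id51) recv 35: drop; pos4(id78) recv 51: drop; pos5(id13) recv 78: fwd; pos6(id37) recv 13: drop; pos0(id97) recv 37: drop
Round 2: pos2(id35) recv 97: fwd; pos3(id51) recv 59: fwd; pos6(id37) recv 78: fwd
Round 3: pos3(id51) recv 97: fwd; pos4(id78) recv 59: drop; pos0(id97) recv 78: drop
Round 4: pos4(id78) recv 97: fwd
Round 5: pos5(id13) recv 97: fwd
Round 6: pos6(id37) recv 97: fwd
Round 7: pos0(id97) recv 97: ELECTED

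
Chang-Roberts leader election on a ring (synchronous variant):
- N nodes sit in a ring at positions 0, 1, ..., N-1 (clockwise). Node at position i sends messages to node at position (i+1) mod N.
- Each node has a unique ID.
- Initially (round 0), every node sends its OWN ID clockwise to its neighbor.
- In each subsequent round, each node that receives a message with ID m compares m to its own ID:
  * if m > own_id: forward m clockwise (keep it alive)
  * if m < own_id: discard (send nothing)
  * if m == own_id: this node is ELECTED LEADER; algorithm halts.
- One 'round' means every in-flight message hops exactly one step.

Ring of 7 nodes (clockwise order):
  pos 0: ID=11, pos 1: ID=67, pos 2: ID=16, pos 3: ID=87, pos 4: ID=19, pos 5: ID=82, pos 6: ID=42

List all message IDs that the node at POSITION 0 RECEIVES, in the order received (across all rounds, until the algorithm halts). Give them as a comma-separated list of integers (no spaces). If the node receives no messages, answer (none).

Round 1: pos1(id67) recv 11: drop; pos2(id16) recv 67: fwd; pos3(id87) recv 16: drop; pos4(id19) recv 87: fwd; pos5(id82) recv 19: drop; pos6(id42) recv 82: fwd; pos0(id11) recv 42: fwd
Round 2: pos3(id87) recv 67: drop; pos5(id82) recv 87: fwd; pos0(id11) recv 82: fwd; pos1(id67) recv 42: drop
Round 3: pos6(id42) recv 87: fwd; pos1(id67) recv 82: fwd
Round 4: pos0(id11) recv 87: fwd; pos2(id16) recv 82: fwd
Round 5: pos1(id67) recv 87: fwd; pos3(id87) recv 82: drop
Round 6: pos2(id16) recv 87: fwd
Round 7: pos3(id87) recv 87: ELECTED

Answer: 42,82,87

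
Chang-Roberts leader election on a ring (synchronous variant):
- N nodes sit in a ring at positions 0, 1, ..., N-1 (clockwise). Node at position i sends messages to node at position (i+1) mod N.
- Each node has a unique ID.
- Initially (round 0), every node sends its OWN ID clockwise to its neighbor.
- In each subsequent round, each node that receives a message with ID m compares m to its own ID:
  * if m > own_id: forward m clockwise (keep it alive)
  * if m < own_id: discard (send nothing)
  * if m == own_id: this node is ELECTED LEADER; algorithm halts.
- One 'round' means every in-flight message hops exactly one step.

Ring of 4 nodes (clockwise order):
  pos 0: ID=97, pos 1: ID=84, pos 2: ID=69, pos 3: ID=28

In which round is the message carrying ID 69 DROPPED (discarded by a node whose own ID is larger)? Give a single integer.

Answer: 2

Derivation:
Round 1: pos1(id84) recv 97: fwd; pos2(id69) recv 84: fwd; pos3(id28) recv 69: fwd; pos0(id97) recv 28: drop
Round 2: pos2(id69) recv 97: fwd; pos3(id28) recv 84: fwd; pos0(id97) recv 69: drop
Round 3: pos3(id28) recv 97: fwd; pos0(id97) recv 84: drop
Round 4: pos0(id97) recv 97: ELECTED
Message ID 69 originates at pos 2; dropped at pos 0 in round 2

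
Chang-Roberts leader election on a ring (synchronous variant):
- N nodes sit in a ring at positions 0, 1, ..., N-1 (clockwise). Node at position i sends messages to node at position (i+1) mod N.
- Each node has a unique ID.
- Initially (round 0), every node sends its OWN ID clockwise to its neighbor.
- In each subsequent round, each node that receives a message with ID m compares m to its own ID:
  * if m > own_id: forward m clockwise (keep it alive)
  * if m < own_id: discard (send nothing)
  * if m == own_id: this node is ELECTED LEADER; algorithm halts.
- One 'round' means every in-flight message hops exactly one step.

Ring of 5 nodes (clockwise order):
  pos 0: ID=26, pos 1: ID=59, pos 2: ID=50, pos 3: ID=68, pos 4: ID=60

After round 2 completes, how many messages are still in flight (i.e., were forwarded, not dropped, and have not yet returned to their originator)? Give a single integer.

Round 1: pos1(id59) recv 26: drop; pos2(id50) recv 59: fwd; pos3(id68) recv 50: drop; pos4(id60) recv 68: fwd; pos0(id26) recv 60: fwd
Round 2: pos3(id68) recv 59: drop; pos0(id26) recv 68: fwd; pos1(id59) recv 60: fwd
After round 2: 2 messages still in flight

Answer: 2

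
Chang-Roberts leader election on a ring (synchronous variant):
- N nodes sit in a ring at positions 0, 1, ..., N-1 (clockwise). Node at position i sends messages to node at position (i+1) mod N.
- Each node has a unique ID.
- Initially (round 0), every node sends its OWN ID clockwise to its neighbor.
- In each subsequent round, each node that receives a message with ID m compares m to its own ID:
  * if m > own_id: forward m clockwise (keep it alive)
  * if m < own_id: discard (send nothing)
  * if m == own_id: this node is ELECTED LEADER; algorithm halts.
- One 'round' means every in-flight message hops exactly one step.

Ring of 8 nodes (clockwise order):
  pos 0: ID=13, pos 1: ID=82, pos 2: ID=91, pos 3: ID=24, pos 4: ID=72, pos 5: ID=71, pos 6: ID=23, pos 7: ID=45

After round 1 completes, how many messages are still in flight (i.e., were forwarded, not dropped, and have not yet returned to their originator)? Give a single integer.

Answer: 4

Derivation:
Round 1: pos1(id82) recv 13: drop; pos2(id91) recv 82: drop; pos3(id24) recv 91: fwd; pos4(id72) recv 24: drop; pos5(id71) recv 72: fwd; pos6(id23) recv 71: fwd; pos7(id45) recv 23: drop; pos0(id13) recv 45: fwd
After round 1: 4 messages still in flight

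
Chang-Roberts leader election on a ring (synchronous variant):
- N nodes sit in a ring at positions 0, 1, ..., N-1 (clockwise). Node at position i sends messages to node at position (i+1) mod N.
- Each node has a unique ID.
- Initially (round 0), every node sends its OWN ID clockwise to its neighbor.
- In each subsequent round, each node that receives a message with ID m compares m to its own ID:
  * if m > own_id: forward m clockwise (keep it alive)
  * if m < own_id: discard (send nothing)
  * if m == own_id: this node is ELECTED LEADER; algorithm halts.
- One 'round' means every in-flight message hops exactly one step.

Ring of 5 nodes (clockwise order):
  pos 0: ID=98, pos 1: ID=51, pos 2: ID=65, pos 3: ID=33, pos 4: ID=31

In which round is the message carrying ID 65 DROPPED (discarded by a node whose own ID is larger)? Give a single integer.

Round 1: pos1(id51) recv 98: fwd; pos2(id65) recv 51: drop; pos3(id33) recv 65: fwd; pos4(id31) recv 33: fwd; pos0(id98) recv 31: drop
Round 2: pos2(id65) recv 98: fwd; pos4(id31) recv 65: fwd; pos0(id98) recv 33: drop
Round 3: pos3(id33) recv 98: fwd; pos0(id98) recv 65: drop
Round 4: pos4(id31) recv 98: fwd
Round 5: pos0(id98) recv 98: ELECTED
Message ID 65 originates at pos 2; dropped at pos 0 in round 3

Answer: 3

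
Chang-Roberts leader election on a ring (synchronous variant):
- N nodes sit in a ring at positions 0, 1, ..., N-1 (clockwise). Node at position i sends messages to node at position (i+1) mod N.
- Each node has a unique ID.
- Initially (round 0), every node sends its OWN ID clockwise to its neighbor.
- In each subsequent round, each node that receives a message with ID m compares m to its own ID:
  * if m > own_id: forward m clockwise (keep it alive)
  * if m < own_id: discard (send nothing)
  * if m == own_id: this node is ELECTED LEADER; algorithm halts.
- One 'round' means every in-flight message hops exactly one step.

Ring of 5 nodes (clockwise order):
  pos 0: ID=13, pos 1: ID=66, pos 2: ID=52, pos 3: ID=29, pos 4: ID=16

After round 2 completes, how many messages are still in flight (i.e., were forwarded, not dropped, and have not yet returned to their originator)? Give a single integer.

Round 1: pos1(id66) recv 13: drop; pos2(id52) recv 66: fwd; pos3(id29) recv 52: fwd; pos4(id16) recv 29: fwd; pos0(id13) recv 16: fwd
Round 2: pos3(id29) recv 66: fwd; pos4(id16) recv 52: fwd; pos0(id13) recv 29: fwd; pos1(id66) recv 16: drop
After round 2: 3 messages still in flight

Answer: 3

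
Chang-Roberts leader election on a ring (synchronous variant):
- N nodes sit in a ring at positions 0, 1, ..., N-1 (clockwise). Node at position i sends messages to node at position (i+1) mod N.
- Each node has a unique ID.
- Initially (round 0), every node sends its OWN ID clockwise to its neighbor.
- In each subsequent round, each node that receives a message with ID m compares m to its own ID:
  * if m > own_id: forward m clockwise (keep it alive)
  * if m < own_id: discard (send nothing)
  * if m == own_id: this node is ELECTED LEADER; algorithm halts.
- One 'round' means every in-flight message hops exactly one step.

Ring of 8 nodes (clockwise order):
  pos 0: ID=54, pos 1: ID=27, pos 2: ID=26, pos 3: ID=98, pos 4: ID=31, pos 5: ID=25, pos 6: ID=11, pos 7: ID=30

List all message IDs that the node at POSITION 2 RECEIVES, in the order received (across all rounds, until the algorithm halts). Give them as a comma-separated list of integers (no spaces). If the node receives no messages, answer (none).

Answer: 27,54,98

Derivation:
Round 1: pos1(id27) recv 54: fwd; pos2(id26) recv 27: fwd; pos3(id98) recv 26: drop; pos4(id31) recv 98: fwd; pos5(id25) recv 31: fwd; pos6(id11) recv 25: fwd; pos7(id30) recv 11: drop; pos0(id54) recv 30: drop
Round 2: pos2(id26) recv 54: fwd; pos3(id98) recv 27: drop; pos5(id25) recv 98: fwd; pos6(id11) recv 31: fwd; pos7(id30) recv 25: drop
Round 3: pos3(id98) recv 54: drop; pos6(id11) recv 98: fwd; pos7(id30) recv 31: fwd
Round 4: pos7(id30) recv 98: fwd; pos0(id54) recv 31: drop
Round 5: pos0(id54) recv 98: fwd
Round 6: pos1(id27) recv 98: fwd
Round 7: pos2(id26) recv 98: fwd
Round 8: pos3(id98) recv 98: ELECTED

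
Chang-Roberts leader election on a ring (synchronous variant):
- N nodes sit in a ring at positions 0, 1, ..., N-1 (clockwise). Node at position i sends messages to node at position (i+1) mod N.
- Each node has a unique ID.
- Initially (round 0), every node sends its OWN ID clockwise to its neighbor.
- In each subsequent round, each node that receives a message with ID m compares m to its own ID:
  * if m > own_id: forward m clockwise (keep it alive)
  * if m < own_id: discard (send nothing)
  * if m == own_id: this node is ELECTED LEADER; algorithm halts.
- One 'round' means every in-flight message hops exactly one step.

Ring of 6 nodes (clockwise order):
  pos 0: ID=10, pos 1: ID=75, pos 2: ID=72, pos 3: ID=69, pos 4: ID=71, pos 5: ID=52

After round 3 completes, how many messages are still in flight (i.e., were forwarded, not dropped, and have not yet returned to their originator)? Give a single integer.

Answer: 2

Derivation:
Round 1: pos1(id75) recv 10: drop; pos2(id72) recv 75: fwd; pos3(id69) recv 72: fwd; pos4(id71) recv 69: drop; pos5(id52) recv 71: fwd; pos0(id10) recv 52: fwd
Round 2: pos3(id69) recv 75: fwd; pos4(id71) recv 72: fwd; pos0(id10) recv 71: fwd; pos1(id75) recv 52: drop
Round 3: pos4(id71) recv 75: fwd; pos5(id52) recv 72: fwd; pos1(id75) recv 71: drop
After round 3: 2 messages still in flight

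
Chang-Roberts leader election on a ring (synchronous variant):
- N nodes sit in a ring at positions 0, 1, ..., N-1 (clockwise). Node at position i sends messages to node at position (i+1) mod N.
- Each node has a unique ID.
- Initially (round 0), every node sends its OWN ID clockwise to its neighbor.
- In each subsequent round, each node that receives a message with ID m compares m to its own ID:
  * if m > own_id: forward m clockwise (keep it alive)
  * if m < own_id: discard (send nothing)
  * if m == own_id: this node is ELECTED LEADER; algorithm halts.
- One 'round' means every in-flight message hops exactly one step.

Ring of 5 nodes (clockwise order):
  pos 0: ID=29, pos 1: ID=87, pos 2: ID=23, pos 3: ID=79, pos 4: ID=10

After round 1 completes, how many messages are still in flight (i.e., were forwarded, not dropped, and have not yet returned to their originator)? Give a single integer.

Answer: 2

Derivation:
Round 1: pos1(id87) recv 29: drop; pos2(id23) recv 87: fwd; pos3(id79) recv 23: drop; pos4(id10) recv 79: fwd; pos0(id29) recv 10: drop
After round 1: 2 messages still in flight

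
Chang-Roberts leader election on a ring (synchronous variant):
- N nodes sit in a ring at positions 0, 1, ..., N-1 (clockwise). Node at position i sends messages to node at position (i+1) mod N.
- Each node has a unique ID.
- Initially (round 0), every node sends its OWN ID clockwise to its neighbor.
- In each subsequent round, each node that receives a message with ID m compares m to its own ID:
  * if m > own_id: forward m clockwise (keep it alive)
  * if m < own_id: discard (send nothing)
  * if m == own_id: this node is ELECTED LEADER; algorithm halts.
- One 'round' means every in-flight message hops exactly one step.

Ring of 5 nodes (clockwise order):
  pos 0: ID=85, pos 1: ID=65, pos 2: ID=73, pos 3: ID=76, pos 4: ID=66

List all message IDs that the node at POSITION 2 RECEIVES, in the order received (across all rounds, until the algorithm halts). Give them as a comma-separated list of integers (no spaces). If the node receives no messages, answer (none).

Answer: 65,85

Derivation:
Round 1: pos1(id65) recv 85: fwd; pos2(id73) recv 65: drop; pos3(id76) recv 73: drop; pos4(id66) recv 76: fwd; pos0(id85) recv 66: drop
Round 2: pos2(id73) recv 85: fwd; pos0(id85) recv 76: drop
Round 3: pos3(id76) recv 85: fwd
Round 4: pos4(id66) recv 85: fwd
Round 5: pos0(id85) recv 85: ELECTED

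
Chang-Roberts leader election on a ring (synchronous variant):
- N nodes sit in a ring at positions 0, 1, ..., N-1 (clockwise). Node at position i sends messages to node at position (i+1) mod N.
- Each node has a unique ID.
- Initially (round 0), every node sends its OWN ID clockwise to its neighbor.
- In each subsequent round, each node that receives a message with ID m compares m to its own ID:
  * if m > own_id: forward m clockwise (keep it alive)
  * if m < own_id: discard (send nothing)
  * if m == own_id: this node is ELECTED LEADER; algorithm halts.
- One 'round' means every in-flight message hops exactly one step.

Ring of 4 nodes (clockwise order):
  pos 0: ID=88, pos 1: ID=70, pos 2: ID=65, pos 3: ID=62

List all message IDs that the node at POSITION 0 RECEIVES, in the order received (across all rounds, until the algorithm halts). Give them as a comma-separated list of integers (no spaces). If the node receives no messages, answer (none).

Answer: 62,65,70,88

Derivation:
Round 1: pos1(id70) recv 88: fwd; pos2(id65) recv 70: fwd; pos3(id62) recv 65: fwd; pos0(id88) recv 62: drop
Round 2: pos2(id65) recv 88: fwd; pos3(id62) recv 70: fwd; pos0(id88) recv 65: drop
Round 3: pos3(id62) recv 88: fwd; pos0(id88) recv 70: drop
Round 4: pos0(id88) recv 88: ELECTED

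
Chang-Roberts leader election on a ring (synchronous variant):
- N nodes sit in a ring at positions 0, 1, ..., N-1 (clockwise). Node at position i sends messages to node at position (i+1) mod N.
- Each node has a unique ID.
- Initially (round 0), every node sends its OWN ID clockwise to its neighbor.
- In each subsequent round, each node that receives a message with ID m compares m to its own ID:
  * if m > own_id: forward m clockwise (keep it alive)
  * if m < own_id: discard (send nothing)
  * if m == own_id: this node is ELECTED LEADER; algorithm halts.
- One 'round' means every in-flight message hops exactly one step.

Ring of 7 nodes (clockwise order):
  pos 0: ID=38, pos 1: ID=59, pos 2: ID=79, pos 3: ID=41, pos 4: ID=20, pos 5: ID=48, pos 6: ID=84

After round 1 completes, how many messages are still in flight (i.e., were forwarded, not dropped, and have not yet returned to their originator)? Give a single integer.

Answer: 3

Derivation:
Round 1: pos1(id59) recv 38: drop; pos2(id79) recv 59: drop; pos3(id41) recv 79: fwd; pos4(id20) recv 41: fwd; pos5(id48) recv 20: drop; pos6(id84) recv 48: drop; pos0(id38) recv 84: fwd
After round 1: 3 messages still in flight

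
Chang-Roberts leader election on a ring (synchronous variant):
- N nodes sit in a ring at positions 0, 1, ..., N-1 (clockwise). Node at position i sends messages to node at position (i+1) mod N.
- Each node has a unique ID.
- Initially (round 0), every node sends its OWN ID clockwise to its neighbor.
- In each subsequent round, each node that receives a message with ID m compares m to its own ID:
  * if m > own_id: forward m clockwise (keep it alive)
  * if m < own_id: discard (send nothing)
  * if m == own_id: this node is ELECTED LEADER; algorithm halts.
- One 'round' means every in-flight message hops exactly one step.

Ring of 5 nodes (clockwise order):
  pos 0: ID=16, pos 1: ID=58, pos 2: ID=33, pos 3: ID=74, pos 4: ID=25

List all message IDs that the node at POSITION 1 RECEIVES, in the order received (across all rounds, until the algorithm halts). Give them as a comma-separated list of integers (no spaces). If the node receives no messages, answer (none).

Round 1: pos1(id58) recv 16: drop; pos2(id33) recv 58: fwd; pos3(id74) recv 33: drop; pos4(id25) recv 74: fwd; pos0(id16) recv 25: fwd
Round 2: pos3(id74) recv 58: drop; pos0(id16) recv 74: fwd; pos1(id58) recv 25: drop
Round 3: pos1(id58) recv 74: fwd
Round 4: pos2(id33) recv 74: fwd
Round 5: pos3(id74) recv 74: ELECTED

Answer: 16,25,74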